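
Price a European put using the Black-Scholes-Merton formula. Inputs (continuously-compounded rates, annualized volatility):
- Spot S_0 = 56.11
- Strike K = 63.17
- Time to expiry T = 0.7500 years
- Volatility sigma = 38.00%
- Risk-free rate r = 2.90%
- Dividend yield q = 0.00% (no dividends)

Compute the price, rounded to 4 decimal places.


d1 = (ln(S/K) + (r - q + 0.5*sigma^2) * T) / (sigma * sqrt(T)) = -0.12949497
d2 = d1 - sigma * sqrt(T) = -0.45858462
exp(-rT) = 0.97848483; exp(-qT) = 1.00000000
P = K * exp(-rT) * N(-d2) - S_0 * exp(-qT) * N(-d1)
N(-d1) = 0.55151700; N(-d2) = 0.67673376
P = 63.1700 * 0.97848483 * 0.67673376 - 56.1100 * 1.00000000 * 0.55151700 = 10.8839

Answer: Price = 10.8839


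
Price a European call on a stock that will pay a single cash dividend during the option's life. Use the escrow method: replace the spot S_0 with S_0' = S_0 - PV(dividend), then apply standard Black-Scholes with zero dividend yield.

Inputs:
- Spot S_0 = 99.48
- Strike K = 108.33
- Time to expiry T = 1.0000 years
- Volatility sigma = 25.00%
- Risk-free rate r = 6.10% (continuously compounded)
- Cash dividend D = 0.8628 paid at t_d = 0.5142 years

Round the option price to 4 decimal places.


PV(D) = D * exp(-r * t_d) = 0.8628 * 0.96912062 = 0.83615727
S_0' = S_0 - PV(D) = 99.4800 - 0.83615727 = 98.64384273
d1 = (ln(S_0'/K) + (r + sigma^2/2)*T) / (sigma*sqrt(T)) = -0.00566523
d2 = d1 - sigma*sqrt(T) = -0.25566523
exp(-rT) = 0.94082324
N(d1) = 0.49773991; N(d2) = 0.39910467
C = S_0' * N(d1) - K * exp(-rT) * N(d2) = 98.64384273 * 0.49773991 - 108.3300 * 0.94082324 * 0.39910467 = 8.4225

Answer: Price = 8.4225


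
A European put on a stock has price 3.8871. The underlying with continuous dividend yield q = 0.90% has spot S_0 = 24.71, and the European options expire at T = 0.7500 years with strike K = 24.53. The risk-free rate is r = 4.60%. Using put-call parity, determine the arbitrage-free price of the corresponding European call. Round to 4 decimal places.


Answer: Call price = 4.7327

Derivation:
Put-call parity: C - P = S_0 * exp(-qT) - K * exp(-rT).
S_0 * exp(-qT) = 24.7100 * 0.99327273 = 24.54376916
K * exp(-rT) = 24.5300 * 0.96608834 = 23.69814697
C = P + S*exp(-qT) - K*exp(-rT)
C = 3.8871 + 24.54376916 - 23.69814697 = 4.7327


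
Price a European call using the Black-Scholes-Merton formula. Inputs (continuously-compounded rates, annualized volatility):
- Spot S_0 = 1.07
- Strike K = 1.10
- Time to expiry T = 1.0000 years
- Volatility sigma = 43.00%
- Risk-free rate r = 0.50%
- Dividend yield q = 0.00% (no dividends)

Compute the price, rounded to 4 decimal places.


d1 = (ln(S/K) + (r - q + 0.5*sigma^2) * T) / (sigma * sqrt(T)) = 0.16232202
d2 = d1 - sigma * sqrt(T) = -0.26767798
exp(-rT) = 0.99501248; exp(-qT) = 1.00000000
C = S_0 * exp(-qT) * N(d1) - K * exp(-rT) * N(d2)
N(d1) = 0.56447386; N(d2) = 0.39447360
C = 1.0700 * 1.00000000 * 0.56447386 - 1.1000 * 0.99501248 * 0.39447360 = 0.1722

Answer: Price = 0.1722


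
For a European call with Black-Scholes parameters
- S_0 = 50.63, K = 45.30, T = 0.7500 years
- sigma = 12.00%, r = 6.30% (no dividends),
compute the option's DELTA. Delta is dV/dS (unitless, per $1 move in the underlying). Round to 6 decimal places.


d1 = 1.5770058320; d2 = 1.4730827836
phi(d1) = 0.1150472655; exp(-qT) = 1.0000000000; exp(-rT) = 0.9538489056
N(d1) = 0.9426029084
Delta = exp(-qT) * N(d1) = 1.0000000000 * 0.9426029084 = 0.942603

Answer: Delta = 0.942603


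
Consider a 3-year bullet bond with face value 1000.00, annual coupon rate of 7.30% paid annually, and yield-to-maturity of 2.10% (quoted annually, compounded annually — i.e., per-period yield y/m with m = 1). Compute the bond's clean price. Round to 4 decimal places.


Answer: Price = 1149.6703

Derivation:
Coupon per period c = face * coupon_rate / m = 73.000000
Periods per year m = 1; per-period yield y/m = 0.021000
Number of cashflows N = 3
Cashflows (t years, CF_t, discount factor 1/(1+y/m)^(m*t), PV):
  t = 1.0000: CF_t = 73.000000, DF = 0.979432, PV = 71.498531
  t = 2.0000: CF_t = 73.000000, DF = 0.959287, PV = 70.027944
  t = 3.0000: CF_t = 1073.000000, DF = 0.939556, PV = 1008.143828
Price P = sum_t PV_t = 1149.670303


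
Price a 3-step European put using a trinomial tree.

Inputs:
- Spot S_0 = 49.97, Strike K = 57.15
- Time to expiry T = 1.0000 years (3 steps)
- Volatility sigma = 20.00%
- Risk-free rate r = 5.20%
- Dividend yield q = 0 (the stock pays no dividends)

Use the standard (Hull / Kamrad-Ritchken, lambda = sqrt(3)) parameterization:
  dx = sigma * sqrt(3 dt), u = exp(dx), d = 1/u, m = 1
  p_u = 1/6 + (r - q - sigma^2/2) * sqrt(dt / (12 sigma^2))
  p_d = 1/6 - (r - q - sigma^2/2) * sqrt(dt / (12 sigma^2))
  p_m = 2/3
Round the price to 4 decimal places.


Answer: Price = V(0,0) = 6.7680

Derivation:
dt = T/N = 0.333333; dx = sigma*sqrt(3*dt) = 0.200000
u = exp(dx) = 1.221403; d = 1/u = 0.818731
p_u = 0.193333, p_m = 0.666667, p_d = 0.140000
Discount per step: exp(-r*dt) = 0.982816
Stock lattice S(k, j) with j the centered position index:
  k=0: S(0,+0) = 49.9700
  k=1: S(1,-1) = 40.9120; S(1,+0) = 49.9700; S(1,+1) = 61.0335
  k=2: S(2,-2) = 33.4959; S(2,-1) = 40.9120; S(2,+0) = 49.9700; S(2,+1) = 61.0335; S(2,+2) = 74.5465
  k=3: S(3,-3) = 27.4241; S(3,-2) = 33.4959; S(3,-1) = 40.9120; S(3,+0) = 49.9700; S(3,+1) = 61.0335; S(3,+2) = 74.5465; S(3,+3) = 91.0513
Terminal payoffs V(N, j) = max(K - S_T, 0):
  V(3,-3) = 29.725883; V(3,-2) = 23.654107; V(3,-1) = 16.238024; V(3,+0) = 7.180000; V(3,+1) = 0.000000; V(3,+2) = 0.000000; V(3,+3) = 0.000000
Backward induction: V(k, j) = exp(-r*dt) * [p_u * V(k+1, j+1) + p_m * V(k+1, j) + p_d * V(k+1, j-1)]
  V(2,-2) = exp(-r*dt) * [p_u*16.238024 + p_m*23.654107 + p_d*29.725883] = 22.673939
  V(2,-1) = exp(-r*dt) * [p_u*7.180000 + p_m*16.238024 + p_d*23.654107] = 15.258276
  V(2,+0) = exp(-r*dt) * [p_u*0.000000 + p_m*7.180000 + p_d*16.238024] = 6.938671
  V(2,+1) = exp(-r*dt) * [p_u*0.000000 + p_m*0.000000 + p_d*7.180000] = 0.987927
  V(2,+2) = exp(-r*dt) * [p_u*0.000000 + p_m*0.000000 + p_d*0.000000] = 0.000000
  V(1,-1) = exp(-r*dt) * [p_u*6.938671 + p_m*15.258276 + p_d*22.673939] = 14.435613
  V(1,+0) = exp(-r*dt) * [p_u*0.987927 + p_m*6.938671 + p_d*15.258276] = 6.833460
  V(1,+1) = exp(-r*dt) * [p_u*0.000000 + p_m*0.987927 + p_d*6.938671] = 1.602021
  V(0,+0) = exp(-r*dt) * [p_u*1.602021 + p_m*6.833460 + p_d*14.435613] = 6.768015


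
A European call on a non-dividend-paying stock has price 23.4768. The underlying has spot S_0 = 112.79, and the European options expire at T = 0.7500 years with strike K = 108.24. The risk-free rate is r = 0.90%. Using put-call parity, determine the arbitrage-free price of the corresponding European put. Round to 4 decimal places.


Answer: Put price = 18.1986

Derivation:
Put-call parity: C - P = S_0 * exp(-qT) - K * exp(-rT).
S_0 * exp(-qT) = 112.7900 * 1.00000000 = 112.79000000
K * exp(-rT) = 108.2400 * 0.99327273 = 107.51184030
P = C - S*exp(-qT) + K*exp(-rT)
P = 23.4768 - 112.79000000 + 107.51184030 = 18.1986


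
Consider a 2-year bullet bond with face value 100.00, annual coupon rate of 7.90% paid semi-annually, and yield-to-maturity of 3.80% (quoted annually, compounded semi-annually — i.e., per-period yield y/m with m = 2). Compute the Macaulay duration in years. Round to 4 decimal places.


Coupon per period c = face * coupon_rate / m = 3.950000
Periods per year m = 2; per-period yield y/m = 0.019000
Number of cashflows N = 4
Cashflows (t years, CF_t, discount factor 1/(1+y/m)^(m*t), PV):
  t = 0.5000: CF_t = 3.950000, DF = 0.981354, PV = 3.876349
  t = 1.0000: CF_t = 3.950000, DF = 0.963056, PV = 3.804072
  t = 1.5000: CF_t = 3.950000, DF = 0.945099, PV = 3.733142
  t = 2.0000: CF_t = 103.950000, DF = 0.927477, PV = 96.411260
Price P = sum_t PV_t = 107.824823
Macaulay numerator sum_t t * PV_t:
  t * PV_t at t = 0.5000: 1.938175
  t * PV_t at t = 1.0000: 3.804072
  t * PV_t at t = 1.5000: 5.599713
  t * PV_t at t = 2.0000: 192.822520
Macaulay duration D = (sum_t t * PV_t) / P = 204.164480 / 107.824823 = 1.893483

Answer: Macaulay duration = 1.8935 years


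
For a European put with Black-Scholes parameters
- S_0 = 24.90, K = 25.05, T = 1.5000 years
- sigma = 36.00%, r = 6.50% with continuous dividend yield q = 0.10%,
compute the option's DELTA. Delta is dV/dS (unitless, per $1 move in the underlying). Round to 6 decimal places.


Answer: Delta = -0.335074

Derivation:
d1 = 0.4245645592; d2 = -0.0163435945
phi(d1) = 0.3645592951; exp(-qT) = 0.9985011244; exp(-rT) = 0.9071023416
N(-d1) = 0.3355770667
Delta = -exp(-qT) * N(-d1) = -0.9985011244 * 0.3355770667 = -0.335074


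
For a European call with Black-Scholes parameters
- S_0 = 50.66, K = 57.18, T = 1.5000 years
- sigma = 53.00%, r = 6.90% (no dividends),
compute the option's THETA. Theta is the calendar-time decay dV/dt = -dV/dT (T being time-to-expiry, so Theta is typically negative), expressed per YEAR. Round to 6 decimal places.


Answer: Theta = -5.473478

Derivation:
d1 = 0.2974935452; d2 = -0.3516212367
phi(d1) = 0.3816735038; exp(-qT) = 1.0000000000; exp(-rT) = 0.9016760227
Theta = -S*exp(-qT)*phi(d1)*sigma/(2*sqrt(T)) - r*K*exp(-rT)*N(d2) + q*S*exp(-qT)*N(d1)
N(d1) = 0.6169551324; N(d2) = 0.3625611683; sqrt(T) = 1.2247448714
Term 1 = -50.6600 * 1.0000000000 * 0.3816735038 * 0.5300 / (2 * 1.2247448714) = -4.1836702001
Term 2 = -0.0690 * 57.1800 * 0.9016760227 * 0.3625611683 = -1.2898079530
Term 3 = 0 (no dividend yield, q = 0)
Theta = -4.1836702001 + (-1.2898079530) + (0.0000000000) = -5.473478


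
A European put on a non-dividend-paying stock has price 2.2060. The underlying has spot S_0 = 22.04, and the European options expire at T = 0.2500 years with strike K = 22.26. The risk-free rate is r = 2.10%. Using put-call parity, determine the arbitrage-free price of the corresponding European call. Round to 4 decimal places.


Answer: Call price = 2.1026

Derivation:
Put-call parity: C - P = S_0 * exp(-qT) - K * exp(-rT).
S_0 * exp(-qT) = 22.0400 * 1.00000000 = 22.04000000
K * exp(-rT) = 22.2600 * 0.99476376 = 22.14344123
C = P + S*exp(-qT) - K*exp(-rT)
C = 2.2060 + 22.04000000 - 22.14344123 = 2.1026


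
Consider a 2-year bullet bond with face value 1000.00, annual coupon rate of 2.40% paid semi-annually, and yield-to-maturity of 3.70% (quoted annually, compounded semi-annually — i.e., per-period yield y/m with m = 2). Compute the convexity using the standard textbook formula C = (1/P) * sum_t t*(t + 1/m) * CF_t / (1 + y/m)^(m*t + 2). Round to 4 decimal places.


Coupon per period c = face * coupon_rate / m = 12.000000
Periods per year m = 2; per-period yield y/m = 0.018500
Number of cashflows N = 4
Cashflows (t years, CF_t, discount factor 1/(1+y/m)^(m*t), PV):
  t = 0.5000: CF_t = 12.000000, DF = 0.981836, PV = 11.782032
  t = 1.0000: CF_t = 12.000000, DF = 0.964002, PV = 11.568024
  t = 1.5000: CF_t = 12.000000, DF = 0.946492, PV = 11.357903
  t = 2.0000: CF_t = 1012.000000, DF = 0.929300, PV = 940.451447
Price P = sum_t PV_t = 975.159406
Convexity numerator sum_t t*(t + 1/m) * CF_t / (1+y/m)^(m*t + 2):
  t = 0.5000: term = 5.678951
  t = 1.0000: term = 16.727397
  t = 1.5000: term = 32.847123
  t = 2.0000: term = 4532.985364
Convexity = (1/P) * sum = 4588.238835 / 975.159406 = 4.705117

Answer: Convexity = 4.7051


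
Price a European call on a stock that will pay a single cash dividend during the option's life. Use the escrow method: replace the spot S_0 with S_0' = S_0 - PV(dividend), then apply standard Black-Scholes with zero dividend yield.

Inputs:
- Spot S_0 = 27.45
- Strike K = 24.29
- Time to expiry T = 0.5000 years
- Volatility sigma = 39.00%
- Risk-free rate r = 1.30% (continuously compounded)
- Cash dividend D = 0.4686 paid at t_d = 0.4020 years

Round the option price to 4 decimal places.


PV(D) = D * exp(-r * t_d) = 0.4686 * 0.99478763 = 0.46615748
S_0' = S_0 - PV(D) = 27.4500 - 0.46615748 = 26.98384252
d1 = (ln(S_0'/K) + (r + sigma^2/2)*T) / (sigma*sqrt(T)) = 0.54283506
d2 = d1 - sigma*sqrt(T) = 0.26706342
exp(-rT) = 0.99352108
N(d1) = 0.70637832; N(d2) = 0.60528983
C = S_0' * N(d1) - K * exp(-rT) * N(d2) = 26.98384252 * 0.70637832 - 24.2900 * 0.99352108 * 0.60528983 = 4.4536

Answer: Price = 4.4536


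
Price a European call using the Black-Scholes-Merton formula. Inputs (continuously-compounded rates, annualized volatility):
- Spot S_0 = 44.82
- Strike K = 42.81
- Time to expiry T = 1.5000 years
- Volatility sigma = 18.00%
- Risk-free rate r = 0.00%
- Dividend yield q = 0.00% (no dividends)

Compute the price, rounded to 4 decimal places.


d1 = (ln(S/K) + (r - q + 0.5*sigma^2) * T) / (sigma * sqrt(T)) = 0.31835541
d2 = d1 - sigma * sqrt(T) = 0.09790133
exp(-rT) = 1.00000000; exp(-qT) = 1.00000000
C = S_0 * exp(-qT) * N(d1) - K * exp(-rT) * N(d2)
N(d1) = 0.62489232; N(d2) = 0.53899468
C = 44.8200 * 1.00000000 * 0.62489232 - 42.8100 * 1.00000000 * 0.53899468 = 4.9333

Answer: Price = 4.9333


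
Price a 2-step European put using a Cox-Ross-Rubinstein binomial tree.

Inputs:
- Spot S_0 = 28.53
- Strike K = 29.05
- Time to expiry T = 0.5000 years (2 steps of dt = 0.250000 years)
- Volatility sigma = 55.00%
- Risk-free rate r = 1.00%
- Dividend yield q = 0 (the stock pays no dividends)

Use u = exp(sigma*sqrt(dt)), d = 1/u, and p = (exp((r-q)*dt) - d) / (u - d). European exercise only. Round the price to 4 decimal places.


Answer: Price = V(0,0) = 4.2368

Derivation:
dt = T/N = 0.250000
u = exp(sigma*sqrt(dt)) = 1.316531; d = 1/u = 0.759572
p = (exp((r-q)*dt) - d) / (u - d) = 0.436174
Discount per step: exp(-r*dt) = 0.997503
Stock lattice S(k, i) with i counting down-moves:
  k=0: S(0,0) = 28.5300
  k=1: S(1,0) = 37.5606; S(1,1) = 21.6706
  k=2: S(2,0) = 49.4497; S(2,1) = 28.5300; S(2,2) = 16.4604
Terminal payoffs V(N, i) = max(K - S_T, 0):
  V(2,0) = 0.000000; V(2,1) = 0.520000; V(2,2) = 12.589622
Backward induction: V(k, i) = exp(-r*dt) * [p * V(k+1, i) + (1-p) * V(k+1, i+1)].
  V(1,0) = exp(-r*dt) * [p*0.000000 + (1-p)*0.520000] = 0.292457
  V(1,1) = exp(-r*dt) * [p*0.520000 + (1-p)*12.589622] = 7.306873
  V(0,0) = exp(-r*dt) * [p*0.292457 + (1-p)*7.306873] = 4.236760


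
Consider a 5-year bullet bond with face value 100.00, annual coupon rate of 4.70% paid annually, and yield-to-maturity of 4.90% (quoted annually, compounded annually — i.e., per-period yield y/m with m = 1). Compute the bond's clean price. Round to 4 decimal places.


Coupon per period c = face * coupon_rate / m = 4.700000
Periods per year m = 1; per-period yield y/m = 0.049000
Number of cashflows N = 5
Cashflows (t years, CF_t, discount factor 1/(1+y/m)^(m*t), PV):
  t = 1.0000: CF_t = 4.700000, DF = 0.953289, PV = 4.480458
  t = 2.0000: CF_t = 4.700000, DF = 0.908760, PV = 4.271170
  t = 3.0000: CF_t = 4.700000, DF = 0.866310, PV = 4.071659
  t = 4.0000: CF_t = 4.700000, DF = 0.825844, PV = 3.881467
  t = 5.0000: CF_t = 104.700000, DF = 0.787268, PV = 82.426952
Price P = sum_t PV_t = 99.131706

Answer: Price = 99.1317


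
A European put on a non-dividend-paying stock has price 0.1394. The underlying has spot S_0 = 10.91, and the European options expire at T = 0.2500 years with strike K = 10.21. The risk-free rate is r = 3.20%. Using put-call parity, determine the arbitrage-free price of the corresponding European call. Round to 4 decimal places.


Put-call parity: C - P = S_0 * exp(-qT) - K * exp(-rT).
S_0 * exp(-qT) = 10.9100 * 1.00000000 = 10.91000000
K * exp(-rT) = 10.2100 * 0.99203191 = 10.12864585
C = P + S*exp(-qT) - K*exp(-rT)
C = 0.1394 + 10.91000000 - 10.12864585 = 0.9208

Answer: Call price = 0.9208


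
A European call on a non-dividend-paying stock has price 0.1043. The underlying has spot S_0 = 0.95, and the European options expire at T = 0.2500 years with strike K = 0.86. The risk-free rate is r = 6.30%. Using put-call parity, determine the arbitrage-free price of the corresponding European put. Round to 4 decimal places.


Answer: Put price = 0.0009

Derivation:
Put-call parity: C - P = S_0 * exp(-qT) - K * exp(-rT).
S_0 * exp(-qT) = 0.9500 * 1.00000000 = 0.95000000
K * exp(-rT) = 0.8600 * 0.98437338 = 0.84656111
P = C - S*exp(-qT) + K*exp(-rT)
P = 0.1043 - 0.95000000 + 0.84656111 = 0.0009


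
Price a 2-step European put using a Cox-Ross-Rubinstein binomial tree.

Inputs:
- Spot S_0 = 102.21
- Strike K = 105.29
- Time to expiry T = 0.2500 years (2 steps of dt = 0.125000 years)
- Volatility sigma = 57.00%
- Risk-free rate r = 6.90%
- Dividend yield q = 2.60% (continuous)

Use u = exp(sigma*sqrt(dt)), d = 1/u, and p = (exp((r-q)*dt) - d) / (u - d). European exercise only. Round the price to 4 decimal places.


dt = T/N = 0.125000
u = exp(sigma*sqrt(dt)) = 1.223267; d = 1/u = 0.817483
p = (exp((r-q)*dt) - d) / (u - d) = 0.463070
Discount per step: exp(-r*dt) = 0.991412
Stock lattice S(k, i) with i counting down-moves:
  k=0: S(0,0) = 102.2100
  k=1: S(1,0) = 125.0302; S(1,1) = 83.5549
  k=2: S(2,0) = 152.9453; S(2,1) = 102.2100; S(2,2) = 68.3047
Terminal payoffs V(N, i) = max(K - S_T, 0):
  V(2,0) = 0.000000; V(2,1) = 3.080000; V(2,2) = 36.985295
Backward induction: V(k, i) = exp(-r*dt) * [p * V(k+1, i) + (1-p) * V(k+1, i+1)].
  V(1,0) = exp(-r*dt) * [p*0.000000 + (1-p)*3.080000] = 1.639542
  V(1,1) = exp(-r*dt) * [p*3.080000 + (1-p)*36.985295] = 21.101976
  V(0,0) = exp(-r*dt) * [p*1.639542 + (1-p)*21.101976] = 11.985682

Answer: Price = V(0,0) = 11.9857


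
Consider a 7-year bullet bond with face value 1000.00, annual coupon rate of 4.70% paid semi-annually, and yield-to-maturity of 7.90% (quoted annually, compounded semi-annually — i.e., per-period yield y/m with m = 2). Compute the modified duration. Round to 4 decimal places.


Answer: Modified duration = 5.7060

Derivation:
Coupon per period c = face * coupon_rate / m = 23.500000
Periods per year m = 2; per-period yield y/m = 0.039500
Number of cashflows N = 14
Cashflows (t years, CF_t, discount factor 1/(1+y/m)^(m*t), PV):
  t = 0.5000: CF_t = 23.500000, DF = 0.962001, PV = 22.607023
  t = 1.0000: CF_t = 23.500000, DF = 0.925446, PV = 21.747977
  t = 1.5000: CF_t = 23.500000, DF = 0.890280, PV = 20.921575
  t = 2.0000: CF_t = 23.500000, DF = 0.856450, PV = 20.126576
  t = 2.5000: CF_t = 23.500000, DF = 0.823906, PV = 19.361785
  t = 3.0000: CF_t = 23.500000, DF = 0.792598, PV = 18.626056
  t = 3.5000: CF_t = 23.500000, DF = 0.762480, PV = 17.918284
  t = 4.0000: CF_t = 23.500000, DF = 0.733507, PV = 17.237406
  t = 4.5000: CF_t = 23.500000, DF = 0.705634, PV = 16.582401
  t = 5.0000: CF_t = 23.500000, DF = 0.678821, PV = 15.952286
  t = 5.5000: CF_t = 23.500000, DF = 0.653026, PV = 15.346114
  t = 6.0000: CF_t = 23.500000, DF = 0.628212, PV = 14.762977
  t = 6.5000: CF_t = 23.500000, DF = 0.604340, PV = 14.201998
  t = 7.0000: CF_t = 1023.500000, DF = 0.581376, PV = 595.038321
Price P = sum_t PV_t = 830.430779
First compute Macaulay numerator sum_t t * PV_t:
  t * PV_t at t = 0.5000: 11.303511
  t * PV_t at t = 1.0000: 21.747977
  t * PV_t at t = 1.5000: 31.382363
  t * PV_t at t = 2.0000: 40.253151
  t * PV_t at t = 2.5000: 48.404463
  t * PV_t at t = 3.0000: 55.878167
  t * PV_t at t = 3.5000: 62.713993
  t * PV_t at t = 4.0000: 68.949624
  t * PV_t at t = 4.5000: 74.620806
  t * PV_t at t = 5.0000: 79.761430
  t * PV_t at t = 5.5000: 84.403629
  t * PV_t at t = 6.0000: 88.577861
  t * PV_t at t = 6.5000: 92.312986
  t * PV_t at t = 7.0000: 4165.268248
Macaulay duration D = 4925.578210 / 830.430779 = 5.931353
Modified duration = D / (1 + y/m) = 5.931353 / (1 + 0.039500) = 5.705967


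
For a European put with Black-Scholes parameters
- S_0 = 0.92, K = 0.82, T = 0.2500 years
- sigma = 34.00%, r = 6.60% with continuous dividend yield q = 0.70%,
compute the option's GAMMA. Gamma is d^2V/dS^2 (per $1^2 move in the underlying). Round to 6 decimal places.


Answer: Gamma = 1.776335

Derivation:
d1 = 0.8486431164; d2 = 0.6786431164
phi(d1) = 0.2783054291; exp(-qT) = 0.9982515304; exp(-rT) = 0.9836353794
Gamma = exp(-qT) * phi(d1) / (S * sigma * sqrt(T)) = 0.9982515304 * 0.2783054291 / (0.9200 * 0.3400 * 0.5000000000) = 1.776335


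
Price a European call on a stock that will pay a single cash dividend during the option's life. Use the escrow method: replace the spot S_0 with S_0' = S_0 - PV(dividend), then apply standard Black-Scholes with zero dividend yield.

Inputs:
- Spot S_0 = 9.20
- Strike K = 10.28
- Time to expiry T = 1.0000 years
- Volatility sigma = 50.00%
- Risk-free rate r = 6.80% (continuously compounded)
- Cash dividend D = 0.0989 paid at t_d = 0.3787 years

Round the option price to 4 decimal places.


PV(D) = D * exp(-r * t_d) = 0.0989 * 0.97457714 = 0.09638568
S_0' = S_0 - PV(D) = 9.2000 - 0.09638568 = 9.10361432
d1 = (ln(S_0'/K) + (r + sigma^2/2)*T) / (sigma*sqrt(T)) = 0.14294251
d2 = d1 - sigma*sqrt(T) = -0.35705749
exp(-rT) = 0.93426047
N(d1) = 0.55683221; N(d2) = 0.36052438
C = S_0' * N(d1) - K * exp(-rT) * N(d2) = 9.10361432 * 0.55683221 - 10.2800 * 0.93426047 * 0.36052438 = 1.6066

Answer: Price = 1.6066


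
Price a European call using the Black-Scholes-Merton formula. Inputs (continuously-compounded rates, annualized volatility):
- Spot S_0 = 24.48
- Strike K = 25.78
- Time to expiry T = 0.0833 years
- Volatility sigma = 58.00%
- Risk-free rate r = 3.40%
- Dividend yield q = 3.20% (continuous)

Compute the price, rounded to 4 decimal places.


d1 = (ln(S/K) + (r - q + 0.5*sigma^2) * T) / (sigma * sqrt(T)) = -0.22440447
d2 = d1 - sigma * sqrt(T) = -0.39180256
exp(-rT) = 0.99717181; exp(-qT) = 0.99733795
C = S_0 * exp(-qT) * N(d1) - K * exp(-rT) * N(d2)
N(d1) = 0.41122130; N(d2) = 0.34760205
C = 24.4800 * 0.99733795 * 0.41122130 - 25.7800 * 0.99717181 * 0.34760205 = 1.1041

Answer: Price = 1.1041


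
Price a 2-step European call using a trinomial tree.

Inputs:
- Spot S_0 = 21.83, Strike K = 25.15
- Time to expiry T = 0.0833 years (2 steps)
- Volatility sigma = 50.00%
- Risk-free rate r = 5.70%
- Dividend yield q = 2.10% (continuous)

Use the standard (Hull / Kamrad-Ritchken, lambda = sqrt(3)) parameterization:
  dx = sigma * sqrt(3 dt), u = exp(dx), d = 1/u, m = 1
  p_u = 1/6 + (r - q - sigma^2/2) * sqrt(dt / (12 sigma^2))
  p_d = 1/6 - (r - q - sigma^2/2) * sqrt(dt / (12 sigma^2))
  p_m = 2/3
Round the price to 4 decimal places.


Answer: Price = V(0,0) = 0.3307

Derivation:
dt = T/N = 0.041650; dx = sigma*sqrt(3*dt) = 0.176741
u = exp(dx) = 1.193322; d = 1/u = 0.837997
p_u = 0.156180, p_m = 0.666667, p_d = 0.177153
Discount per step: exp(-r*dt) = 0.997629
Stock lattice S(k, j) with j the centered position index:
  k=0: S(0,+0) = 21.8300
  k=1: S(1,-1) = 18.2935; S(1,+0) = 21.8300; S(1,+1) = 26.0502
  k=2: S(2,-2) = 15.3299; S(2,-1) = 18.2935; S(2,+0) = 21.8300; S(2,+1) = 26.0502; S(2,+2) = 31.0863
Terminal payoffs V(N, j) = max(S_T - K, 0):
  V(2,-2) = 0.000000; V(2,-1) = 0.000000; V(2,+0) = 0.000000; V(2,+1) = 0.900228; V(2,+2) = 5.936320
Backward induction: V(k, j) = exp(-r*dt) * [p_u * V(k+1, j+1) + p_m * V(k+1, j) + p_d * V(k+1, j-1)]
  V(1,-1) = exp(-r*dt) * [p_u*0.000000 + p_m*0.000000 + p_d*0.000000] = 0.000000
  V(1,+0) = exp(-r*dt) * [p_u*0.900228 + p_m*0.000000 + p_d*0.000000] = 0.140264
  V(1,+1) = exp(-r*dt) * [p_u*5.936320 + p_m*0.900228 + p_d*0.000000] = 1.523665
  V(0,+0) = exp(-r*dt) * [p_u*1.523665 + p_m*0.140264 + p_d*0.000000] = 0.330689


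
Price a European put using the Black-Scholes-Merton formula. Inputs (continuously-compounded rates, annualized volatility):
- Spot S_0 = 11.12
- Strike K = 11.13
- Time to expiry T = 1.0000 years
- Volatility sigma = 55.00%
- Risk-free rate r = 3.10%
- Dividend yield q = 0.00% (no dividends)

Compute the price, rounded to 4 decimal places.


Answer: Price = 2.2124

Derivation:
d1 = (ln(S/K) + (r - q + 0.5*sigma^2) * T) / (sigma * sqrt(T)) = 0.32972932
d2 = d1 - sigma * sqrt(T) = -0.22027068
exp(-rT) = 0.96947557; exp(-qT) = 1.00000000
P = K * exp(-rT) * N(-d2) - S_0 * exp(-qT) * N(-d1)
N(-d1) = 0.37080225; N(-d2) = 0.58716983
P = 11.1300 * 0.96947557 * 0.58716983 - 11.1200 * 1.00000000 * 0.37080225 = 2.2124


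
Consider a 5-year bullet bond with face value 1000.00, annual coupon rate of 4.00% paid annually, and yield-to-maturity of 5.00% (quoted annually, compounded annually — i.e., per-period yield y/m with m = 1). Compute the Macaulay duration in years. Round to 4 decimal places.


Answer: Macaulay duration = 4.6203 years

Derivation:
Coupon per period c = face * coupon_rate / m = 40.000000
Periods per year m = 1; per-period yield y/m = 0.050000
Number of cashflows N = 5
Cashflows (t years, CF_t, discount factor 1/(1+y/m)^(m*t), PV):
  t = 1.0000: CF_t = 40.000000, DF = 0.952381, PV = 38.095238
  t = 2.0000: CF_t = 40.000000, DF = 0.907029, PV = 36.281179
  t = 3.0000: CF_t = 40.000000, DF = 0.863838, PV = 34.553504
  t = 4.0000: CF_t = 40.000000, DF = 0.822702, PV = 32.908099
  t = 5.0000: CF_t = 1040.000000, DF = 0.783526, PV = 814.867213
Price P = sum_t PV_t = 956.705233
Macaulay numerator sum_t t * PV_t:
  t * PV_t at t = 1.0000: 38.095238
  t * PV_t at t = 2.0000: 72.562358
  t * PV_t at t = 3.0000: 103.660512
  t * PV_t at t = 4.0000: 131.632396
  t * PV_t at t = 5.0000: 4074.336066
Macaulay duration D = (sum_t t * PV_t) / P = 4420.286570 / 956.705233 = 4.620322


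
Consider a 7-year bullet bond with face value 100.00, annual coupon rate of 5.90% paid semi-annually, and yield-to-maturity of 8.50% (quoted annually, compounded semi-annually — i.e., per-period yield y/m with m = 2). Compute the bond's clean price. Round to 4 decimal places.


Coupon per period c = face * coupon_rate / m = 2.950000
Periods per year m = 2; per-period yield y/m = 0.042500
Number of cashflows N = 14
Cashflows (t years, CF_t, discount factor 1/(1+y/m)^(m*t), PV):
  t = 0.5000: CF_t = 2.950000, DF = 0.959233, PV = 2.829736
  t = 1.0000: CF_t = 2.950000, DF = 0.920127, PV = 2.714375
  t = 1.5000: CF_t = 2.950000, DF = 0.882616, PV = 2.603717
  t = 2.0000: CF_t = 2.950000, DF = 0.846634, PV = 2.497571
  t = 2.5000: CF_t = 2.950000, DF = 0.812119, PV = 2.395751
  t = 3.0000: CF_t = 2.950000, DF = 0.779011, PV = 2.298083
  t = 3.5000: CF_t = 2.950000, DF = 0.747253, PV = 2.204396
  t = 4.0000: CF_t = 2.950000, DF = 0.716789, PV = 2.114528
  t = 4.5000: CF_t = 2.950000, DF = 0.687568, PV = 2.028325
  t = 5.0000: CF_t = 2.950000, DF = 0.659537, PV = 1.945635
  t = 5.5000: CF_t = 2.950000, DF = 0.632650, PV = 1.866317
  t = 6.0000: CF_t = 2.950000, DF = 0.606858, PV = 1.790232
  t = 6.5000: CF_t = 2.950000, DF = 0.582118, PV = 1.717249
  t = 7.0000: CF_t = 102.950000, DF = 0.558387, PV = 57.485917
Price P = sum_t PV_t = 86.491830

Answer: Price = 86.4918


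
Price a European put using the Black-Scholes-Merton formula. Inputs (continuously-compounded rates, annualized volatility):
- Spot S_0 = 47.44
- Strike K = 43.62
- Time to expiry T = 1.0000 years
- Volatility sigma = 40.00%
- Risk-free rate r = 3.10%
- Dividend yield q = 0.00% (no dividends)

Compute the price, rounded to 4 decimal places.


Answer: Price = 4.8235

Derivation:
d1 = (ln(S/K) + (r - q + 0.5*sigma^2) * T) / (sigma * sqrt(T)) = 0.48737498
d2 = d1 - sigma * sqrt(T) = 0.08737498
exp(-rT) = 0.96947557; exp(-qT) = 1.00000000
P = K * exp(-rT) * N(-d2) - S_0 * exp(-qT) * N(-d1)
N(-d1) = 0.31299631; N(-d2) = 0.46518673
P = 43.6200 * 0.96947557 * 0.46518673 - 47.4400 * 1.00000000 * 0.31299631 = 4.8235


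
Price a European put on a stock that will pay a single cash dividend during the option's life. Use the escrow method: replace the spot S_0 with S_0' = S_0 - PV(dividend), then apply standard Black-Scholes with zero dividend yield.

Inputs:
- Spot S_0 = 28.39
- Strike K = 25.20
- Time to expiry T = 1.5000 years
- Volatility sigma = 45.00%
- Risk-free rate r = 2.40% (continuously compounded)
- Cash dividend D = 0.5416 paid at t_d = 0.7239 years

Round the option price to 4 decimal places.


Answer: Price = 4.0564

Derivation:
PV(D) = D * exp(-r * t_d) = 0.5416 * 0.98277645 = 0.53227173
S_0' = S_0 - PV(D) = 28.3900 - 0.53227173 = 27.85772827
d1 = (ln(S_0'/K) + (r + sigma^2/2)*T) / (sigma*sqrt(T)) = 0.52281443
d2 = d1 - sigma*sqrt(T) = -0.02832076
exp(-rT) = 0.96464029
N(-d1) = 0.30055170; N(-d2) = 0.51129684
P = K * exp(-rT) * N(-d2) - S_0' * N(-d1) = 25.2000 * 0.96464029 * 0.51129684 - 27.85772827 * 0.30055170 = 4.0564


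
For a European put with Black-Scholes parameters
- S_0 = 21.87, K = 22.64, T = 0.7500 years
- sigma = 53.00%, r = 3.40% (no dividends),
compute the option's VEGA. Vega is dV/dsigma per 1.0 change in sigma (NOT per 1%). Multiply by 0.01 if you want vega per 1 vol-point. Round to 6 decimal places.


Answer: Vega = 7.391690

Derivation:
d1 = 0.2096654722; d2 = -0.2493279918
phi(d1) = 0.3902692715; exp(-qT) = 1.0000000000; exp(-rT) = 0.9748223790
Vega = S * exp(-qT) * phi(d1) * sqrt(T) = 21.8700 * 1.0000000000 * 0.3902692715 * 0.8660254038 = 7.391690


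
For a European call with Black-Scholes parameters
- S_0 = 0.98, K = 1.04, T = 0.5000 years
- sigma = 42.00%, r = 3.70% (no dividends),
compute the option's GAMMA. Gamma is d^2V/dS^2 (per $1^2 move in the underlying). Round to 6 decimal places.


Answer: Gamma = 1.370645

Derivation:
d1 = 0.0106960996; d2 = -0.2862887485
phi(d1) = 0.3989194602; exp(-qT) = 1.0000000000; exp(-rT) = 0.9816700746
Gamma = exp(-qT) * phi(d1) / (S * sigma * sqrt(T)) = 1.0000000000 * 0.3989194602 / (0.9800 * 0.4200 * 0.7071067812) = 1.370645


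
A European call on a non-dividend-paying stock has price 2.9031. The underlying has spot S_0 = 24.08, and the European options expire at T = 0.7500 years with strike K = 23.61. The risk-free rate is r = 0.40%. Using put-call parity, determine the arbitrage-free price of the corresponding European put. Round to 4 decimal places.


Put-call parity: C - P = S_0 * exp(-qT) - K * exp(-rT).
S_0 * exp(-qT) = 24.0800 * 1.00000000 = 24.08000000
K * exp(-rT) = 23.6100 * 0.99700450 = 23.53927614
P = C - S*exp(-qT) + K*exp(-rT)
P = 2.9031 - 24.08000000 + 23.53927614 = 2.3624

Answer: Put price = 2.3624


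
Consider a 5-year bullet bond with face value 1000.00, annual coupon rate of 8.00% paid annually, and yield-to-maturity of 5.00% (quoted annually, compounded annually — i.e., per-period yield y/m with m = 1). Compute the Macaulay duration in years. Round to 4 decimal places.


Answer: Macaulay duration = 4.3570 years

Derivation:
Coupon per period c = face * coupon_rate / m = 80.000000
Periods per year m = 1; per-period yield y/m = 0.050000
Number of cashflows N = 5
Cashflows (t years, CF_t, discount factor 1/(1+y/m)^(m*t), PV):
  t = 1.0000: CF_t = 80.000000, DF = 0.952381, PV = 76.190476
  t = 2.0000: CF_t = 80.000000, DF = 0.907029, PV = 72.562358
  t = 3.0000: CF_t = 80.000000, DF = 0.863838, PV = 69.107008
  t = 4.0000: CF_t = 80.000000, DF = 0.822702, PV = 65.816198
  t = 5.0000: CF_t = 1080.000000, DF = 0.783526, PV = 846.208260
Price P = sum_t PV_t = 1129.884300
Macaulay numerator sum_t t * PV_t:
  t * PV_t at t = 1.0000: 76.190476
  t * PV_t at t = 2.0000: 145.124717
  t * PV_t at t = 3.0000: 207.321024
  t * PV_t at t = 4.0000: 263.264792
  t * PV_t at t = 5.0000: 4231.041299
Macaulay duration D = (sum_t t * PV_t) / P = 4922.942307 / 1129.884300 = 4.357032


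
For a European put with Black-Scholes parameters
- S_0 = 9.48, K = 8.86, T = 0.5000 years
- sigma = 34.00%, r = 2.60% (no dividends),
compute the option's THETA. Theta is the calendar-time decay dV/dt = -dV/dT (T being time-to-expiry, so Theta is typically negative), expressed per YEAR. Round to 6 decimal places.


Answer: Theta = -0.725286

Derivation:
d1 = 0.4556161504; d2 = 0.2151998448
phi(d1) = 0.3596112934; exp(-qT) = 1.0000000000; exp(-rT) = 0.9870841350
Theta = -S*exp(-qT)*phi(d1)*sigma/(2*sqrt(T)) + r*K*exp(-rT)*N(-d2) - q*S*exp(-qT)*N(-d1)
N(-d1) = 0.3243330137; N(-d2) = 0.4148057560; sqrt(T) = 0.7071067812
Term 1 = -9.4800 * 1.0000000000 * 0.3596112934 * 0.3400 / (2 * 0.7071067812) = -0.8196068484
Term 2 = 0.0260 * 8.8600 * 0.9870841350 * 0.4148057560 = 0.0943204829
Term 3 = 0 (no dividend yield, q = 0)
Theta = -0.8196068484 + (0.0943204829) + (0.0000000000) = -0.725286


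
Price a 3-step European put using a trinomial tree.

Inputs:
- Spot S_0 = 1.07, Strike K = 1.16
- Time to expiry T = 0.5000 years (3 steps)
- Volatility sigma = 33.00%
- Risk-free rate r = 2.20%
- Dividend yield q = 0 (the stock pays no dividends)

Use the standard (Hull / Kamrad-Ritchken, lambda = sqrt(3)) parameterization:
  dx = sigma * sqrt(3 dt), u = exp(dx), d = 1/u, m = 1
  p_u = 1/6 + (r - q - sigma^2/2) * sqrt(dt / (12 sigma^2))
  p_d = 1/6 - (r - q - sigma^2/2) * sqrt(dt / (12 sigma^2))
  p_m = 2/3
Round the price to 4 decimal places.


dt = T/N = 0.166667; dx = sigma*sqrt(3*dt) = 0.233345
u = exp(dx) = 1.262817; d = 1/u = 0.791880
p_u = 0.155078, p_m = 0.666667, p_d = 0.178255
Discount per step: exp(-r*dt) = 0.996340
Stock lattice S(k, j) with j the centered position index:
  k=0: S(0,+0) = 1.0700
  k=1: S(1,-1) = 0.8473; S(1,+0) = 1.0700; S(1,+1) = 1.3512
  k=2: S(2,-2) = 0.6710; S(2,-1) = 0.8473; S(2,+0) = 1.0700; S(2,+1) = 1.3512; S(2,+2) = 1.7063
  k=3: S(3,-3) = 0.5313; S(3,-2) = 0.6710; S(3,-1) = 0.8473; S(3,+0) = 1.0700; S(3,+1) = 1.3512; S(3,+2) = 1.7063; S(3,+3) = 2.1548
Terminal payoffs V(N, j) = max(K - S_T, 0):
  V(3,-3) = 0.628673; V(3,-2) = 0.489031; V(3,-1) = 0.312688; V(3,+0) = 0.090000; V(3,+1) = 0.000000; V(3,+2) = 0.000000; V(3,+3) = 0.000000
Backward induction: V(k, j) = exp(-r*dt) * [p_u * V(k+1, j+1) + p_m * V(k+1, j) + p_d * V(k+1, j-1)]
  V(2,-2) = exp(-r*dt) * [p_u*0.312688 + p_m*0.489031 + p_d*0.628673] = 0.484795
  V(2,-1) = exp(-r*dt) * [p_u*0.090000 + p_m*0.312688 + p_d*0.489031] = 0.308455
  V(2,+0) = exp(-r*dt) * [p_u*0.000000 + p_m*0.090000 + p_d*0.312688] = 0.115315
  V(2,+1) = exp(-r*dt) * [p_u*0.000000 + p_m*0.000000 + p_d*0.090000] = 0.015984
  V(2,+2) = exp(-r*dt) * [p_u*0.000000 + p_m*0.000000 + p_d*0.000000] = 0.000000
  V(1,-1) = exp(-r*dt) * [p_u*0.115315 + p_m*0.308455 + p_d*0.484795] = 0.308802
  V(1,+0) = exp(-r*dt) * [p_u*0.015984 + p_m*0.115315 + p_d*0.308455] = 0.133847
  V(1,+1) = exp(-r*dt) * [p_u*0.000000 + p_m*0.015984 + p_d*0.115315] = 0.031097
  V(0,+0) = exp(-r*dt) * [p_u*0.031097 + p_m*0.133847 + p_d*0.308802] = 0.148554

Answer: Price = V(0,0) = 0.1486


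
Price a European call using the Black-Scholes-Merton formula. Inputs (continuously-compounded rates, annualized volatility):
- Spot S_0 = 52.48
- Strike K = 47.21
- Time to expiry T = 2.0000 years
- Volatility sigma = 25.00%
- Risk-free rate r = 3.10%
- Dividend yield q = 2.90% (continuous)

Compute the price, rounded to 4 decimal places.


d1 = (ln(S/K) + (r - q + 0.5*sigma^2) * T) / (sigma * sqrt(T)) = 0.48741269
d2 = d1 - sigma * sqrt(T) = 0.13385930
exp(-rT) = 0.93988289; exp(-qT) = 0.94364995
C = S_0 * exp(-qT) * N(d1) - K * exp(-rT) * N(d2)
N(d1) = 0.68701705; N(d2) = 0.55324308
C = 52.4800 * 0.94364995 * 0.68701705 - 47.2100 * 0.93988289 * 0.55324308 = 9.4745

Answer: Price = 9.4745


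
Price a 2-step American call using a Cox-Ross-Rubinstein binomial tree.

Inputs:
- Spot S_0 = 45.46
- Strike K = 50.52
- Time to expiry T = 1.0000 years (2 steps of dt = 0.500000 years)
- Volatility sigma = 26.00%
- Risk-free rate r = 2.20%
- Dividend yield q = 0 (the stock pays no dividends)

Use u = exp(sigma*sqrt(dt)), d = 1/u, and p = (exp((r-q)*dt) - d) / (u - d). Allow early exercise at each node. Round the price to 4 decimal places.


dt = T/N = 0.500000
u = exp(sigma*sqrt(dt)) = 1.201833; d = 1/u = 0.832062
p = (exp((r-q)*dt) - d) / (u - d) = 0.484079
Discount per step: exp(-r*dt) = 0.989060
Stock lattice S(k, i) with i counting down-moves:
  k=0: S(0,0) = 45.4600
  k=1: S(1,0) = 54.6353; S(1,1) = 37.8256
  k=2: S(2,0) = 65.6625; S(2,1) = 45.4600; S(2,2) = 31.4732
Terminal payoffs V(N, i) = max(S_T - K, 0):
  V(2,0) = 15.142524; V(2,1) = 0.000000; V(2,2) = 0.000000
Backward induction: V(k, i) = exp(-r*dt) * [p * V(k+1, i) + (1-p) * V(k+1, i+1)]; then take max(V_cont, immediate exercise) for American.
  V(1,0) = exp(-r*dt) * [p*15.142524 + (1-p)*0.000000] = 7.249995; exercise = 4.115321; V(1,0) = max -> 7.249995
  V(1,1) = exp(-r*dt) * [p*0.000000 + (1-p)*0.000000] = 0.000000; exercise = 0.000000; V(1,1) = max -> 0.000000
  V(0,0) = exp(-r*dt) * [p*7.249995 + (1-p)*0.000000] = 3.471180; exercise = 0.000000; V(0,0) = max -> 3.471180

Answer: Price = V(0,0) = 3.4712


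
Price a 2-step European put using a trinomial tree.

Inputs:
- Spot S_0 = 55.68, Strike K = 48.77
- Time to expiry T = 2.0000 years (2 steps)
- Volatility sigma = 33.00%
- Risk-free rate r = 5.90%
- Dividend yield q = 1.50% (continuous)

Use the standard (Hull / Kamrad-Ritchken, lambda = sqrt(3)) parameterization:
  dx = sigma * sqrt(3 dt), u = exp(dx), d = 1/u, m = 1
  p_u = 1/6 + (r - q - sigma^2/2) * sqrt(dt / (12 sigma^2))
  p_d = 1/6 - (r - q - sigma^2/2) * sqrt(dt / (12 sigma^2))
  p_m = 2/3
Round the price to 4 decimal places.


dt = T/N = 1.000000; dx = sigma*sqrt(3*dt) = 0.571577
u = exp(dx) = 1.771057; d = 1/u = 0.564634
p_u = 0.157525, p_m = 0.666667, p_d = 0.175808
Discount per step: exp(-r*dt) = 0.942707
Stock lattice S(k, j) with j the centered position index:
  k=0: S(0,+0) = 55.6800
  k=1: S(1,-1) = 31.4388; S(1,+0) = 55.6800; S(1,+1) = 98.6125
  k=2: S(2,-2) = 17.7515; S(2,-1) = 31.4388; S(2,+0) = 55.6800; S(2,+1) = 98.6125; S(2,+2) = 174.6484
Terminal payoffs V(N, j) = max(K - S_T, 0):
  V(2,-2) = 31.018545; V(2,-1) = 17.331154; V(2,+0) = 0.000000; V(2,+1) = 0.000000; V(2,+2) = 0.000000
Backward induction: V(k, j) = exp(-r*dt) * [p_u * V(k+1, j+1) + p_m * V(k+1, j) + p_d * V(k+1, j-1)]
  V(1,-1) = exp(-r*dt) * [p_u*0.000000 + p_m*17.331154 + p_d*31.018545] = 16.033003
  V(1,+0) = exp(-r*dt) * [p_u*0.000000 + p_m*0.000000 + p_d*17.331154] = 2.872386
  V(1,+1) = exp(-r*dt) * [p_u*0.000000 + p_m*0.000000 + p_d*0.000000] = 0.000000
  V(0,+0) = exp(-r*dt) * [p_u*0.000000 + p_m*2.872386 + p_d*16.033003] = 4.462449

Answer: Price = V(0,0) = 4.4624


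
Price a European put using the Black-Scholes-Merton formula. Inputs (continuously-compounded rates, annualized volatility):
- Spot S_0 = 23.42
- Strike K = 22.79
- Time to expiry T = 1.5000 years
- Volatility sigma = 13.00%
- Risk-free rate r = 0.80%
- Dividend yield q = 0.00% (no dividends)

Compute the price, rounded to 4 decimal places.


d1 = (ln(S/K) + (r - q + 0.5*sigma^2) * T) / (sigma * sqrt(T)) = 0.32624386
d2 = d1 - sigma * sqrt(T) = 0.16702703
exp(-rT) = 0.98807171; exp(-qT) = 1.00000000
P = K * exp(-rT) * N(-d2) - S_0 * exp(-qT) * N(-d1)
N(-d1) = 0.37211993; N(-d2) = 0.43367439
P = 22.7900 * 0.98807171 * 0.43367439 - 23.4200 * 1.00000000 * 0.37211993 = 1.0505

Answer: Price = 1.0505


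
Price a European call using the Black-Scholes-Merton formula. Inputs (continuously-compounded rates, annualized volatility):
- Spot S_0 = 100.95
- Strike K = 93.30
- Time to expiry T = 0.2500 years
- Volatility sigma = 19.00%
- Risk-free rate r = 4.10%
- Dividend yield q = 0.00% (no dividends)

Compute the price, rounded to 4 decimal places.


Answer: Price = 9.4606

Derivation:
d1 = (ln(S/K) + (r - q + 0.5*sigma^2) * T) / (sigma * sqrt(T)) = 0.98492355
d2 = d1 - sigma * sqrt(T) = 0.88992355
exp(-rT) = 0.98980235; exp(-qT) = 1.00000000
C = S_0 * exp(-qT) * N(d1) - K * exp(-rT) * N(d2)
N(d1) = 0.83766919; N(d2) = 0.81324653
C = 100.9500 * 1.00000000 * 0.83766919 - 93.3000 * 0.98980235 * 0.81324653 = 9.4606


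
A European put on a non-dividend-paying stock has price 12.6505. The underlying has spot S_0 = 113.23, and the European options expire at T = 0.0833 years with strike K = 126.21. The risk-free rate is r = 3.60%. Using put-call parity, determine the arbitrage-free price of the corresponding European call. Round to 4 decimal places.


Put-call parity: C - P = S_0 * exp(-qT) - K * exp(-rT).
S_0 * exp(-qT) = 113.2300 * 1.00000000 = 113.23000000
K * exp(-rT) = 126.2100 * 0.99700569 = 125.83208838
C = P + S*exp(-qT) - K*exp(-rT)
C = 12.6505 + 113.23000000 - 125.83208838 = 0.0484

Answer: Call price = 0.0484


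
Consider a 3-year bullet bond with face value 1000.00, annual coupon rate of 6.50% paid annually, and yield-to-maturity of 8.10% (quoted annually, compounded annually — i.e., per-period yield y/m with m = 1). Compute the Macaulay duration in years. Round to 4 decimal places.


Coupon per period c = face * coupon_rate / m = 65.000000
Periods per year m = 1; per-period yield y/m = 0.081000
Number of cashflows N = 3
Cashflows (t years, CF_t, discount factor 1/(1+y/m)^(m*t), PV):
  t = 1.0000: CF_t = 65.000000, DF = 0.925069, PV = 60.129510
  t = 2.0000: CF_t = 65.000000, DF = 0.855753, PV = 55.623968
  t = 3.0000: CF_t = 1065.000000, DF = 0.791631, PV = 843.087259
Price P = sum_t PV_t = 958.840737
Macaulay numerator sum_t t * PV_t:
  t * PV_t at t = 1.0000: 60.129510
  t * PV_t at t = 2.0000: 111.247937
  t * PV_t at t = 3.0000: 2529.261776
Macaulay duration D = (sum_t t * PV_t) / P = 2700.639222 / 958.840737 = 2.816567

Answer: Macaulay duration = 2.8166 years
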